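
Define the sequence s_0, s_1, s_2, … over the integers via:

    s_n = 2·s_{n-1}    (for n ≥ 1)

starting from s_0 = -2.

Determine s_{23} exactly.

s_1 = 2·-2 = -4
s_2 = 2·-4 = -8
s_3 = 2·-8 = -16
s_4 = 2·-16 = -32
s_5 = 2·-32 = -64
s_6 = 2·-64 = -128
s_7 = 2·-128 = -256
s_8 = 2·-256 = -512
s_9 = 2·-512 = -1024
s_10 = 2·-1024 = -2048
s_11 = 2·-2048 = -4096
s_12 = 2·-4096 = -8192
s_13 = 2·-8192 = -16384
s_14 = 2·-16384 = -32768
s_15 = 2·-32768 = -65536
s_16 = 2·-65536 = -131072
s_17 = 2·-131072 = -262144
s_18 = 2·-262144 = -524288
s_19 = 2·-524288 = -1048576
s_20 = 2·-1048576 = -2097152
s_21 = 2·-2097152 = -4194304
s_22 = 2·-4194304 = -8388608
s_23 = 2·-8388608 = -16777216

-16777216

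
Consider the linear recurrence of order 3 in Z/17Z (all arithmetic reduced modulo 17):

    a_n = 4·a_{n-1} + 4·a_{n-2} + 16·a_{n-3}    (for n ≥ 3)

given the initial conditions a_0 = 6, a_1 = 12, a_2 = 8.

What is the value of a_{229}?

a_3 = 4·8 + 4·12 + 16·6 = 6
a_4 = 4·6 + 4·8 + 16·12 = 10
a_5 = 4·10 + 4·6 + 16·8 = 5
a_6 = 4·5 + 4·10 + 16·6 = 3
a_7 = 4·3 + 4·5 + 16·10 = 5
a_8 = 4·5 + 4·3 + 16·5 = 10
a_9 = 4·10 + 4·5 + 16·3 = 6
a_10 = 4·6 + 4·10 + 16·5 = 8
a_11 = 4·8 + 4·6 + 16·10 = 12
a_12 = 4·12 + 4·8 + 16·6 = 6
a_13 = 4·6 + 4·12 + 16·8 = 13
a_14 = 4·13 + 4·6 + 16·12 = 13
a_15 = 4·13 + 4·13 + 16·6 = 13
a_16 = 4·13 + 4·13 + 16·13 = 6
a_17 = 4·6 + 4·13 + 16·13 = 12
a_18 = 4·12 + 4·6 + 16·13 = 8
(a_16, a_17, a_18) = (6, 12, 8) = (a_0, a_1, a_2), so the sequence has period 16.
229 ≡ 5 (mod 16), hence a_229 = a_5 = 5.

5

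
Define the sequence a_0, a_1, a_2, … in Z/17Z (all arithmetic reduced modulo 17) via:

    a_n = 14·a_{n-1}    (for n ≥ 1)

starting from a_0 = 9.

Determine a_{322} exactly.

a_1 = 14·9 = 7
a_2 = 14·7 = 13
a_3 = 14·13 = 12
a_4 = 14·12 = 15
a_5 = 14·15 = 6
a_6 = 14·6 = 16
a_7 = 14·16 = 3
a_8 = 14·3 = 8
a_9 = 14·8 = 10
a_10 = 14·10 = 4
a_11 = 14·4 = 5
a_12 = 14·5 = 2
a_13 = 14·2 = 11
a_14 = 14·11 = 1
a_15 = 14·1 = 14
a_16 = 14·14 = 9
(a_16) = (9) = (a_0), so the sequence has period 16.
322 ≡ 2 (mod 16), hence a_322 = a_2 = 13.

13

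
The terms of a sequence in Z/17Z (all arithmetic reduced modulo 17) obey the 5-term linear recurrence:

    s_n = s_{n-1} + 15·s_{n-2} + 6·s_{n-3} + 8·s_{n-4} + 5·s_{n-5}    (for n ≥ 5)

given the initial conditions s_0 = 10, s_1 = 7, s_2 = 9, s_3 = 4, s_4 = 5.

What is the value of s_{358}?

4

s_5 = 1·5 + 15·4 + 6·9 + 8·7 + 5·10 = 4
s_6 = 1·4 + 15·5 + 6·4 + 8·9 + 5·7 = 6
s_7 = 1·6 + 15·4 + 6·5 + 8·4 + 5·9 = 3
s_8 = 1·3 + 15·6 + 6·4 + 8·5 + 5·4 = 7
s_9 = 1·7 + 15·3 + 6·6 + 8·4 + 5·5 = 9
s_10 = 1·9 + 15·7 + 6·3 + 8·6 + 5·4 = 13
Continuing the recurrence:
  s_11 = 6;  s_12 = 3;  s_13 = 6;  s_14 = 15;  s_15 = 15;  s_16 = 7
  s_17 = 11;  s_18 = 16;  s_19 = 10;  s_20 = 5;  s_21 = 0;  s_22 = 12
  s_23 = 15;  s_24 = 13;  s_25 = 12;  s_26 = 2;  s_27 = 15;  s_28 = 7
  s_29 = 14;  s_30 = 13;  s_31 = 4;  s_32 = 6;  s_33 = 2;  s_34 = 1
  s_35 = 11;  s_36 = 4;  s_37 = 0;  s_38 = 8;  s_39 = 6;  s_40 = 9
  s_41 = 14;  s_42 = 11;  s_43 = 6;  s_44 = 0;  s_45 = 7;  s_46 = 14
  s_47 = 1;  s_48 = 11;  s_49 = 13;  s_50 = 8;  s_51 = 7;  s_52 = 9
  s_53 = 15;  s_54 = 15;  s_55 = 16;  s_56 = 13;  s_57 = 15;  s_58 = 8
  s_59 = 4;  s_60 = 7;  s_61 = 11;  s_62 = 7;  s_63 = 14;  s_64 = 6
  s_65 = 7;  s_66 = 3;  s_67 = 2;  s_68 = 3;  s_69 = 1;  s_70 = 15
  s_71 = 11;  s_72 = 4;  s_73 = 10;  s_74 = 6;  s_75 = 3;  s_76 = 2
  s_77 = 13;  s_78 = 6;  s_79 = 12;  s_80 = 7;  s_81 = 14;  s_82 = 15
  s_83 = 2;  s_84 = 2;  s_85 = 14;  s_86 = 8;  s_87 = 15;  s_88 = 7
  s_89 = 11;  s_90 = 0;  s_91 = 10;  s_92 = 3;  s_93 = 4;  s_94 = 11
  s_95 = 16;  s_96 = 7;  s_97 = 3;  s_98 = 6;  s_99 = 4;  s_100 = 10
  s_101 = 12;  s_102 = 11;  s_103 = 7;  s_104 = 4;  s_105 = 15;  s_106 = 10
  s_107 = 13;  s_108 = 14;  s_109 = 1;  s_110 = 2;  s_111 = 0;  s_112 = 9
  s_113 = 14;  s_114 = 0;  s_115 = 2;  s_116 = 5;  s_117 = 5;  s_118 = 9
  s_119 = 11;  s_120 = 5;  s_121 = 0;  s_122 = 0;  s_123 = 10;  s_124 = 3
  s_125 = 8;  s_126 = 11;  s_127 = 8;  s_128 = 6;  s_129 = 16;  s_130 = 10
  s_131 = 14;  s_132 = 8;  s_133 = 11;  s_134 = 1;  s_135 = 2;  s_136 = 13
  s_137 = 7;  s_138 = 5;  s_139 = 5;  s_140 = 15;  s_141 = 3;  s_142 = 10
  s_143 = 6;  s_144 = 13;  s_145 = 7;  s_146 = 10;  s_147 = 2;  s_148 = 5
  s_149 = 12;  s_150 = 10;  s_151 = 14;  s_152 = 14;  s_153 = 14;  s_154 = 6
  s_155 = 3;  s_156 = 2;  s_157 = 10;  s_158 = 6;  s_159 = 1;  s_160 = 12
  s_161 = 0;  s_162 = 12;  s_163 = 3;  s_164 = 12;  s_165 = 2;  s_166 = 7
  s_167 = 6;  s_168 = 13;  s_169 = 0;  s_170 = 8;  s_171 = 16;  s_172 = 15
  s_173 = 11;  s_174 = 5;  s_175 = 3;  s_176 = 4;  s_177 = 4;  s_178 = 7
  s_179 = 4;  s_180 = 10;  s_181 = 11;  s_182 = 6;  s_183 = 9;  s_184 = 10
  s_185 = 13;  s_186 = 14;  s_187 = 14;  s_188 = 2;  s_189 = 8;  s_190 = 10
  s_191 = 1;  s_192 = 13;  s_193 = 9;  s_194 = 7;  s_195 = 6;  s_196 = 2
  s_197 = 16;  s_198 = 13;  s_199 = 8;  s_200 = 5;  s_201 = 1;  s_202 = 2
  s_203 = 6;  s_204 = 3;  s_205 = 2;  s_206 = 2;  s_207 = 6;  s_208 = 0
  s_209 = 14;  s_210 = 8;  s_211 = 4;  s_212 = 0;  s_213 = 16;  s_214 = 4
  s_215 = 10;  s_216 = 16;  s_217 = 12;  s_218 = 16;  s_219 = 1;  s_220 = 15
  s_221 = 13;  s_222 = 7;  s_223 = 6;  s_224 = 8;  s_225 = 13;  s_226 = 1
  s_227 = 4;  s_228 = 4;  s_229 = 10;  s_230 = 14;  s_231 = 4;  s_232 = 3
  s_233 = 9;  s_234 = 2;  s_235 = 2;  s_236 = 11;  s_237 = 4;  s_238 = 4
  s_239 = 3;  s_240 = 15;  s_241 = 1;  s_242 = 7;  s_243 = 3;  s_244 = 11
  s_245 = 11;  s_246 = 0;  s_247 = 1;  s_248 = 0;  s_249 = 5;  s_250 = 15
  s_251 = 13;  s_252 = 1;  s_253 = 3;  s_254 = 3;  s_255 = 12;  s_256 = 12
  s_257 = 1;  s_258 = 3;  s_259 = 14;  s_260 = 0;  s_261 = 7;  s_262 = 1
  s_263 = 12;  s_264 = 3;  s_265 = 7;  s_266 = 14;  s_267 = 0;  s_268 = 13
  s_269 = 15;  s_270 = 0;  s_271 = 16;  s_272 = 6;  s_273 = 6;  s_274 = 12
  s_275 = 11;  s_276 = 15;  s_277 = 7;  s_278 = 16;  s_279 = 2;  s_280 = 0
  s_281 = 2;  s_282 = 7;  s_283 = 14;  s_284 = 5;  s_285 = 1;  s_286 = 5
  s_287 = 10;  s_288 = 14;  s_289 = 6;  s_290 = 15;  s_291 = 5;  s_292 = 3
  s_293 = 14;  s_294 = 1;  s_295 = 4;  s_296 = 16;  s_297 = 5;  s_298 = 7
  s_299 = 11;  s_300 = 5;  s_301 = 9;  s_302 = 10;  s_303 = 9;  s_304 = 2
  s_305 = 5;  s_306 = 10;  s_307 = 15;  s_308 = 1;  s_309 = 13;  s_310 = 2
  s_311 = 16;  s_312 = 3;  s_313 = 7;  s_314 = 8;  s_315 = 14;  s_316 = 8
  s_317 = 14;  s_318 = 11;  s_319 = 13;  s_320 = 5;  s_321 = 10;  s_322 = 15
  s_323 = 14;  s_324 = 13;  s_325 = 10;  s_326 = 0;  s_327 = 7;  s_328 = 3
  s_329 = 15;  s_330 = 16;  s_331 = 9;  s_332 = 7;  s_333 = 16;  s_334 = 4
  s_335 = 13;  s_336 = 15;  s_337 = 6;  s_338 = 13;  s_339 = 11;  s_340 = 2
  s_341 = 11;  s_342 = 3;  s_343 = 10;  s_344 = 5;  s_345 = 16;  s_346 = 9
  s_347 = 0;  s_348 = 15;  s_349 = 1;  s_350 = 4;  s_351 = 1;  s_352 = 0
  s_353 = 3;  s_354 = 12;  s_355 = 0;  s_356 = 16
s_357 = 1·16 + 15·0 + 6·12 + 8·3 + 5·0 = 10
s_358 = 1·10 + 15·16 + 6·0 + 8·12 + 5·3 = 4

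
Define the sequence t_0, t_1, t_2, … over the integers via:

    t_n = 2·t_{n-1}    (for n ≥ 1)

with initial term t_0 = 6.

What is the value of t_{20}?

6291456

t_1 = 2·6 = 12
t_2 = 2·12 = 24
t_3 = 2·24 = 48
t_4 = 2·48 = 96
t_5 = 2·96 = 192
t_6 = 2·192 = 384
t_7 = 2·384 = 768
t_8 = 2·768 = 1536
t_9 = 2·1536 = 3072
t_10 = 2·3072 = 6144
t_11 = 2·6144 = 12288
t_12 = 2·12288 = 24576
t_13 = 2·24576 = 49152
t_14 = 2·49152 = 98304
t_15 = 2·98304 = 196608
t_16 = 2·196608 = 393216
t_17 = 2·393216 = 786432
t_18 = 2·786432 = 1572864
t_19 = 2·1572864 = 3145728
t_20 = 2·3145728 = 6291456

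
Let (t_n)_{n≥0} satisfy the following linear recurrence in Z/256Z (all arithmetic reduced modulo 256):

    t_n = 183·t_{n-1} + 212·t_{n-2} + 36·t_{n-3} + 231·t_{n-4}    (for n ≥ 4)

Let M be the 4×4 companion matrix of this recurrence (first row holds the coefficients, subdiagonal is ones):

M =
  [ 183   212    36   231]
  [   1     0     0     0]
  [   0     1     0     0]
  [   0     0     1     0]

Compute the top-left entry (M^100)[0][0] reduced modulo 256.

252

(M^100)[0][0] is the top entry after applying M 100 times to the unit state (1, 0, 0, 0). Equivalently it is h_{103} for the auxiliary sequence (h_n) obeying the same recurrence with h_3 = 1 and h_i = 0 for 0 ≤ i < 3:
h_4 = 183·1 + 212·0 + 36·0 + 231·0 = 183
h_5 = 183·183 + 212·1 + 36·0 + 231·0 = 165
h_6 = 183·165 + 212·183 + 36·1 + 231·0 = 163
h_7 = 183·163 + 212·165 + 36·183 + 231·1 = 204
h_8 = 183·204 + 212·163 + 36·165 + 231·183 = 37
h_9 = 183·37 + 212·204 + 36·163 + 231·165 = 50
Continuing the recurrence:
  h_10 = 39;  h_11 = 145;  h_12 = 94;  h_13 = 224;  h_14 = 141;  h_15 = 90
  h_16 = 108;  h_17 = 176;  h_18 = 35;  h_19 = 43;  h_20 = 237;  h_21 = 195
  h_22 = 74;  h_23 = 131;  h_24 = 52;  h_25 = 5;  h_26 = 213;  h_27 = 236
  h_28 = 184;  h_29 = 111;  h_30 = 28;  h_31 = 196;  h_32 = 240;  h_33 = 249
  h_34 = 147;  h_35 = 229;  h_36 = 3;  h_37 = 36;  h_38 = 17;  h_39 = 6
  h_40 = 35;  h_41 = 221;  h_42 = 38;  h_43 = 132;  h_44 = 125;  h_45 = 110
  h_46 = 0;  h_47 = 200;  h_48 = 59;  h_49 = 15;  h_50 = 181;  h_51 = 147
  h_52 = 82;  h_53 = 87;  h_54 = 24;  h_55 = 97;  h_56 = 113;  h_57 = 252
  h_58 = 4;  h_59 = 247;  h_60 = 72;  h_61 = 248;  h_62 = 64;  h_63 = 33
  h_64 = 111;  h_65 = 117;  h_66 = 243;  h_67 = 252;  h_68 = 253;  h_69 = 74
  h_70 = 31;  h_71 = 105;  h_72 = 110;  h_73 = 184;  h_74 = 93;  h_75 = 18
  h_76 = 4;  h_77 = 224;  h_78 = 227;  h_79 = 147;  h_80 = 45;  h_81 = 243
  h_82 = 122;  h_83 = 107;  h_84 = 76;  h_85 = 93;  h_86 = 141;  h_87 = 12
  h_88 = 0;  h_89 = 175;  h_90 = 4;  h_91 = 156;  h_92 = 112;  h_93 = 185
  h_94 = 139;  h_95 = 21;  h_96 = 51;  h_97 = 84;  h_98 = 169;  h_99 = 126
  h_100 = 219;  h_101 = 117
h_102 = 183·117 + 212·219 + 36·126 + 231·169 = 54
h_103 = 183·54 + 212·117 + 36·219 + 231·126 = 252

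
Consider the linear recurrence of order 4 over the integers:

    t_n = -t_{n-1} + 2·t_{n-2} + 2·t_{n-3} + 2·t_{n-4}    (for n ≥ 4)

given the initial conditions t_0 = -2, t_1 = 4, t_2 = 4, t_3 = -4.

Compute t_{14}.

4048

t_4 = -1·-4 + 2·4 + 2·4 + 2·-2 = 16
t_5 = -1·16 + 2·-4 + 2·4 + 2·4 = -8
t_6 = -1·-8 + 2·16 + 2·-4 + 2·4 = 40
t_7 = -1·40 + 2·-8 + 2·16 + 2·-4 = -32
t_8 = -1·-32 + 2·40 + 2·-8 + 2·16 = 128
t_9 = -1·128 + 2·-32 + 2·40 + 2·-8 = -128
t_10 = -1·-128 + 2·128 + 2·-32 + 2·40 = 400
t_11 = -1·400 + 2·-128 + 2·128 + 2·-32 = -464
t_12 = -1·-464 + 2·400 + 2·-128 + 2·128 = 1264
t_13 = -1·1264 + 2·-464 + 2·400 + 2·-128 = -1648
t_14 = -1·-1648 + 2·1264 + 2·-464 + 2·400 = 4048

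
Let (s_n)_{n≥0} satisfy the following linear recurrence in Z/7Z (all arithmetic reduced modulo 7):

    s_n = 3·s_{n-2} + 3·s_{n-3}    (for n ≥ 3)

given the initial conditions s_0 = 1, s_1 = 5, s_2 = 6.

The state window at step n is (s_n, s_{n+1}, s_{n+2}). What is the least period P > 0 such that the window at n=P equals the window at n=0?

n=0: window = (1, 5, 6)
n=1: window = (5, 6, 4)
n=2: window = (6, 4, 5)
n=3: window = (4, 5, 2)
n=4: window = (5, 2, 6)
n=5: window = (2, 6, 0)
n=6: window = (6, 0, 3)
n=7: window = (0, 3, 4)
n=8: window = (3, 4, 2)
n=9: window = (4, 2, 0)
n=10: window = (2, 0, 4)
n=11: window = (0, 4, 6)
n=12: window = (4, 6, 5)
n=13: window = (6, 5, 2)
n=14: window = (5, 2, 5)
n=15: window = (2, 5, 0)
n=16: window = (5, 0, 0)
n=17: window = (0, 0, 1)
n=18: window = (0, 1, 0)
n=19: window = (1, 0, 3)
n=20: window = (0, 3, 3)
n=21: window = (3, 3, 2)
n=22: window = (3, 2, 4)
n=23: window = (2, 4, 1)
n=24: window = (4, 1, 4)
n=25: window = (1, 4, 1)
n=26: window = (4, 1, 1)
n=27: window = (1, 1, 1)
n=28: window = (1, 1, 6)
n=29: window = (1, 6, 6)
n=30: window = (6, 6, 0)
n=31: window = (6, 0, 1)
n=32: window = (0, 1, 4)
n=33: window = (1, 4, 3)
n=34: window = (4, 3, 1)
n=35: window = (3, 1, 0)
n=36: window = (1, 0, 5)
n=37: window = (0, 5, 3)
n=38: window = (5, 3, 1)
n=39: window = (3, 1, 3)
n=40: window = (1, 3, 5)
…
n=46: window = (3, 1, 1)
n=47: window = (1, 1, 5)
n=48: window = (1, 5, 6)
window at n=48 equals window at n=0 → period = 48

48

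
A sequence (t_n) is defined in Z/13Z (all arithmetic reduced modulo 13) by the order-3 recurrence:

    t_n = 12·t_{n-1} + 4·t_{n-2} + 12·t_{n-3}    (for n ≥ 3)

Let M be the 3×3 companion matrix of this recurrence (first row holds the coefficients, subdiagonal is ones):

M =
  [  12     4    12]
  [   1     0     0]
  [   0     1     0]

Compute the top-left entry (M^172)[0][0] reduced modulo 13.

(M^172)[0][0] is the top entry after applying M 172 times to the unit state (1, 0, 0). Equivalently it is h_{174} for the auxiliary sequence (h_n) obeying the same recurrence with h_2 = 1 and h_i = 0 for 0 ≤ i < 2:
h_3 = 12·1 + 4·0 + 12·0 = 12
h_4 = 12·12 + 4·1 + 12·0 = 5
h_5 = 12·5 + 4·12 + 12·1 = 3
h_6 = 12·3 + 4·5 + 12·12 = 5
h_7 = 12·5 + 4·3 + 12·5 = 2
h_8 = 12·2 + 4·5 + 12·3 = 2
h_9 = 12·2 + 4·2 + 12·5 = 1
h_10 = 12·1 + 4·2 + 12·2 = 5
h_11 = 12·5 + 4·1 + 12·2 = 10
h_12 = 12·10 + 4·5 + 12·1 = 9
h_13 = 12·9 + 4·10 + 12·5 = 0
h_14 = 12·0 + 4·9 + 12·10 = 0
h_15 = 12·0 + 4·0 + 12·9 = 4
h_16 = 12·4 + 4·0 + 12·0 = 9
h_17 = 12·9 + 4·4 + 12·0 = 7
h_18 = 12·7 + 4·9 + 12·4 = 12
h_19 = 12·12 + 4·7 + 12·9 = 7
h_20 = 12·7 + 4·12 + 12·7 = 8
h_21 = 12·8 + 4·7 + 12·12 = 8
h_22 = 12·8 + 4·8 + 12·7 = 4
h_23 = 12·4 + 4·8 + 12·8 = 7
h_24 = 12·7 + 4·4 + 12·8 = 1
h_25 = 12·1 + 4·7 + 12·4 = 10
h_26 = 12·10 + 4·1 + 12·7 = 0
h_27 = 12·0 + 4·10 + 12·1 = 0
h_28 = 12·0 + 4·0 + 12·10 = 3
h_29 = 12·3 + 4·0 + 12·0 = 10
h_30 = 12·10 + 4·3 + 12·0 = 2
h_31 = 12·2 + 4·10 + 12·3 = 9
h_32 = 12·9 + 4·2 + 12·10 = 2
h_33 = 12·2 + 4·9 + 12·2 = 6
h_34 = 12·6 + 4·2 + 12·9 = 6
h_35 = 12·6 + 4·6 + 12·2 = 3
h_36 = 12·3 + 4·6 + 12·6 = 2
h_37 = 12·2 + 4·3 + 12·6 = 4
h_38 = 12·4 + 4·2 + 12·3 = 1
h_39 = 12·1 + 4·4 + 12·2 = 0
h_40 = 12·0 + 4·1 + 12·4 = 0
h_41 = 12·0 + 4·0 + 12·1 = 12
h_42 = 12·12 + 4·0 + 12·0 = 1
h_43 = 12·1 + 4·12 + 12·0 = 8
h_44 = 12·8 + 4·1 + 12·12 = 10
h_45 = 12·10 + 4·8 + 12·1 = 8
h_46 = 12·8 + 4·10 + 12·8 = 11
h_47 = 12·11 + 4·8 + 12·10 = 11
h_48 = 12·11 + 4·11 + 12·8 = 12
h_49 = 12·12 + 4·11 + 12·11 = 8
h_50 = 12·8 + 4·12 + 12·11 = 3
h_51 = 12·3 + 4·8 + 12·12 = 4
h_52 = 12·4 + 4·3 + 12·8 = 0
h_53 = 12·0 + 4·4 + 12·3 = 0
h_54 = 12·0 + 4·0 + 12·4 = 9
h_55 = 12·9 + 4·0 + 12·0 = 4
h_56 = 12·4 + 4·9 + 12·0 = 6
h_57 = 12·6 + 4·4 + 12·9 = 1
h_58 = 12·1 + 4·6 + 12·4 = 6
h_59 = 12·6 + 4·1 + 12·6 = 5
h_60 = 12·5 + 4·6 + 12·1 = 5
h_61 = 12·5 + 4·5 + 12·6 = 9
h_62 = 12·9 + 4·5 + 12·5 = 6
h_63 = 12·6 + 4·9 + 12·5 = 12
h_64 = 12·12 + 4·6 + 12·9 = 3
h_65 = 12·3 + 4·12 + 12·6 = 0
h_66 = 12·0 + 4·3 + 12·12 = 0
h_67 = 12·0 + 4·0 + 12·3 = 10
h_68 = 12·10 + 4·0 + 12·0 = 3
h_69 = 12·3 + 4·10 + 12·0 = 11
h_70 = 12·11 + 4·3 + 12·10 = 4
h_71 = 12·4 + 4·11 + 12·3 = 11
h_72 = 12·11 + 4·4 + 12·11 = 7
h_73 = 12·7 + 4·11 + 12·4 = 7
h_74 = 12·7 + 4·7 + 12·11 = 10
h_75 = 12·10 + 4·7 + 12·7 = 11
h_76 = 12·11 + 4·10 + 12·7 = 9
h_77 = 12·9 + 4·11 + 12·10 = 12
h_78 = 12·12 + 4·9 + 12·11 = 0
h_79 = 12·0 + 4·12 + 12·9 = 0
h_80 = 12·0 + 4·0 + 12·12 = 1
(h_78, h_79, h_80) = (0, 0, 1) = (h_0, h_1, h_2), so the sequence has period 78.
174 ≡ 18 (mod 78), hence h_174 = h_18 = 12.

12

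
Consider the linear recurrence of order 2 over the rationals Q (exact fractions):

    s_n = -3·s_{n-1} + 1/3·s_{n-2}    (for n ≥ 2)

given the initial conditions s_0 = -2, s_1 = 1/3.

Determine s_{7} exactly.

s_2 = -3·1/3 + 1/3·-2 = -5/3
s_3 = -3·-5/3 + 1/3·1/3 = 46/9
s_4 = -3·46/9 + 1/3·-5/3 = -143/9
s_5 = -3·-143/9 + 1/3·46/9 = 1333/27
s_6 = -3·1333/27 + 1/3·-143/9 = -4142/27
s_7 = -3·-4142/27 + 1/3·1333/27 = 38611/81

38611/81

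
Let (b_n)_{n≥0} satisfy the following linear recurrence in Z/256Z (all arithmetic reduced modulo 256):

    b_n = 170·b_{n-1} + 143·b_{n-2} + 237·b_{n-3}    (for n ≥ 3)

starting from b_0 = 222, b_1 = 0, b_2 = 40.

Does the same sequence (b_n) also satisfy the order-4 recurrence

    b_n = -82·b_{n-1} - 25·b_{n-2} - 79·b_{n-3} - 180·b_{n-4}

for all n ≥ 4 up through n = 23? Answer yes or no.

Terms b_0..b_23: 222, 0, 40, 22, 244, 90, 110, 54, 160, 64, 222, 76, 186, 126, 238, 160, 216, 38, 4, 218, 46, 6, 128, 240
n=4: candidate gives 244, actual b_4 = 244 ✓
n=5: candidate gives 90, actual b_5 = 90 ✓
n=6: candidate gives 110, actual b_6 = 110 ✓
n=7: candidate gives 54, actual b_7 = 54 ✓
n=8: candidate gives 160, actual b_8 = 160 ✓
n=9: candidate gives 64, actual b_9 = 64 ✓
n=10: candidate gives 222, actual b_10 = 222 ✓
n=11: candidate gives 76, actual b_11 = 76 ✓
n=12: candidate gives 186, actual b_12 = 186 ✓
n=13: candidate gives 126, actual b_13 = 126 ✓
n=14: candidate gives 238, actual b_14 = 238 ✓
n=15: candidate gives 160, actual b_15 = 160 ✓
n=16: candidate gives 216, actual b_16 = 216 ✓
n=17: candidate gives 38, actual b_17 = 38 ✓
n=18: candidate gives 4, actual b_18 = 4 ✓
n=19: candidate gives 218, actual b_19 = 218 ✓
n=20: candidate gives 46, actual b_20 = 46 ✓
n=21: candidate gives 6, actual b_21 = 6 ✓
n=22: candidate gives 128, actual b_22 = 128 ✓
n=23: candidate gives 240, actual b_23 = 240 ✓

yes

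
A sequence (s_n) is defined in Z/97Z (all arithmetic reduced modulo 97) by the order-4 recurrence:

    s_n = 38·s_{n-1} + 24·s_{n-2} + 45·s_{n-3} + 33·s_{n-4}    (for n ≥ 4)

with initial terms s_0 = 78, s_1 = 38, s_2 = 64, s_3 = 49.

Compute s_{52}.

56

s_4 = 38·49 + 24·64 + 45·38 + 33·78 = 19
s_5 = 38·19 + 24·49 + 45·64 + 33·38 = 18
s_6 = 38·18 + 24·19 + 45·49 + 33·64 = 25
s_7 = 38·25 + 24·18 + 45·19 + 33·49 = 71
s_8 = 38·71 + 24·25 + 45·18 + 33·19 = 79
s_9 = 38·79 + 24·71 + 45·25 + 33·18 = 23
s_10 = 38·23 + 24·79 + 45·71 + 33·25 = 0
s_11 = 38·0 + 24·23 + 45·79 + 33·71 = 48
s_12 = 38·48 + 24·0 + 45·23 + 33·79 = 34
s_13 = 38·34 + 24·48 + 45·0 + 33·23 = 2
s_14 = 38·2 + 24·34 + 45·48 + 33·0 = 45
s_15 = 38·45 + 24·2 + 45·34 + 33·48 = 22
s_16 = 38·22 + 24·45 + 45·2 + 33·34 = 24
s_17 = 38·24 + 24·22 + 45·45 + 33·2 = 39
s_18 = 38·39 + 24·24 + 45·22 + 33·45 = 71
s_19 = 38·71 + 24·39 + 45·24 + 33·22 = 8
s_20 = 38·8 + 24·71 + 45·39 + 33·24 = 93
s_21 = 38·93 + 24·8 + 45·71 + 33·39 = 60
s_22 = 38·60 + 24·93 + 45·8 + 33·71 = 37
s_23 = 38·37 + 24·60 + 45·93 + 33·8 = 20
s_24 = 38·20 + 24·37 + 45·60 + 33·93 = 45
s_25 = 38·45 + 24·20 + 45·37 + 33·60 = 15
s_26 = 38·15 + 24·45 + 45·20 + 33·37 = 85
s_27 = 38·85 + 24·15 + 45·45 + 33·20 = 67
s_28 = 38·67 + 24·85 + 45·15 + 33·45 = 53
s_29 = 38·53 + 24·67 + 45·85 + 33·15 = 85
s_30 = 38·85 + 24·53 + 45·67 + 33·85 = 40
s_31 = 38·40 + 24·85 + 45·53 + 33·67 = 8
s_32 = 38·8 + 24·40 + 45·85 + 33·53 = 48
s_33 = 38·48 + 24·8 + 45·40 + 33·85 = 25
s_34 = 38·25 + 24·48 + 45·8 + 33·40 = 96
s_35 = 38·96 + 24·25 + 45·48 + 33·8 = 76
s_36 = 38·76 + 24·96 + 45·25 + 33·48 = 44
s_37 = 38·44 + 24·76 + 45·96 + 33·25 = 8
s_38 = 38·8 + 24·44 + 45·76 + 33·96 = 91
s_39 = 38·91 + 24·8 + 45·44 + 33·76 = 87
s_40 = 38·87 + 24·91 + 45·8 + 33·44 = 27
s_41 = 38·27 + 24·87 + 45·91 + 33·8 = 4
s_42 = 38·4 + 24·27 + 45·87 + 33·91 = 55
s_43 = 38·55 + 24·4 + 45·27 + 33·87 = 64
s_44 = 38·64 + 24·55 + 45·4 + 33·27 = 70
s_45 = 38·70 + 24·64 + 45·55 + 33·4 = 13
s_46 = 38·13 + 24·70 + 45·64 + 33·55 = 79
s_47 = 38·79 + 24·13 + 45·70 + 33·64 = 40
s_48 = 38·40 + 24·79 + 45·13 + 33·70 = 6
s_49 = 38·6 + 24·40 + 45·79 + 33·13 = 31
s_50 = 38·31 + 24·6 + 45·40 + 33·79 = 6
s_51 = 38·6 + 24·31 + 45·6 + 33·40 = 40
s_52 = 38·40 + 24·6 + 45·31 + 33·6 = 56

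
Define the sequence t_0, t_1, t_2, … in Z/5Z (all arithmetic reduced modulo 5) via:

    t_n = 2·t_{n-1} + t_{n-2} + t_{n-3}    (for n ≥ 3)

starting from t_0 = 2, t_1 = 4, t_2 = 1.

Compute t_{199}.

4

t_3 = 2·1 + 1·4 + 1·2 = 3
t_4 = 2·3 + 1·1 + 1·4 = 1
t_5 = 2·1 + 1·3 + 1·1 = 1
t_6 = 2·1 + 1·1 + 1·3 = 1
t_7 = 2·1 + 1·1 + 1·1 = 4
t_8 = 2·4 + 1·1 + 1·1 = 0
t_9 = 2·0 + 1·4 + 1·1 = 0
t_10 = 2·0 + 1·0 + 1·4 = 4
t_11 = 2·4 + 1·0 + 1·0 = 3
t_12 = 2·3 + 1·4 + 1·0 = 0
t_13 = 2·0 + 1·3 + 1·4 = 2
t_14 = 2·2 + 1·0 + 1·3 = 2
t_15 = 2·2 + 1·2 + 1·0 = 1
t_16 = 2·1 + 1·2 + 1·2 = 1
t_17 = 2·1 + 1·1 + 1·2 = 0
t_18 = 2·0 + 1·1 + 1·1 = 2
t_19 = 2·2 + 1·0 + 1·1 = 0
t_20 = 2·0 + 1·2 + 1·0 = 2
t_21 = 2·2 + 1·0 + 1·2 = 1
t_22 = 2·1 + 1·2 + 1·0 = 4
t_23 = 2·4 + 1·1 + 1·2 = 1
t_24 = 2·1 + 1·4 + 1·1 = 2
t_25 = 2·2 + 1·1 + 1·4 = 4
t_26 = 2·4 + 1·2 + 1·1 = 1
(t_24, t_25, t_26) = (2, 4, 1) = (t_0, t_1, t_2), so the sequence has period 24.
199 ≡ 7 (mod 24), hence t_199 = t_7 = 4.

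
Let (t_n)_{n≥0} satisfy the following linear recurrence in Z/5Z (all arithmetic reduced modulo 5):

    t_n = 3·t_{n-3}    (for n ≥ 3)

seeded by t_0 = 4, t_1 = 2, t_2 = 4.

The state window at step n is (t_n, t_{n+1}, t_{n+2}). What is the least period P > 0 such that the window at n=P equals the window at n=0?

n=0: window = (4, 2, 4)
n=1: window = (2, 4, 2)
n=2: window = (4, 2, 1)
n=3: window = (2, 1, 2)
n=4: window = (1, 2, 1)
n=5: window = (2, 1, 3)
n=6: window = (1, 3, 1)
n=7: window = (3, 1, 3)
n=8: window = (1, 3, 4)
n=9: window = (3, 4, 3)
n=10: window = (4, 3, 4)
n=11: window = (3, 4, 2)
n=12: window = (4, 2, 4)
window at n=12 equals window at n=0 → period = 12

12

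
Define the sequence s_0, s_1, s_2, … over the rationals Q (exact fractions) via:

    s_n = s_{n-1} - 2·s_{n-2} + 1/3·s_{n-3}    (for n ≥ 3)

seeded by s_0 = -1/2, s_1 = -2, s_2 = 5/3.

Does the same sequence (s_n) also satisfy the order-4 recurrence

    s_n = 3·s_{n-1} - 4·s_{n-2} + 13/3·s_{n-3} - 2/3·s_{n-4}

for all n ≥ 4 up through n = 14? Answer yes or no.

yes

Terms s_0..s_14: -1/2, -2, 5/3, 11/2, 3/2, -161/18, -91/9, 149/18, 689/27, 151/27, -2305/54, -7349/162, 2261/54, 3196/27, 9481/486
n=4: candidate gives 3/2, actual s_4 = 3/2 ✓
n=5: candidate gives -161/18, actual s_5 = -161/18 ✓
n=6: candidate gives -91/9, actual s_6 = -91/9 ✓
n=7: candidate gives 149/18, actual s_7 = 149/18 ✓
n=8: candidate gives 689/27, actual s_8 = 689/27 ✓
n=9: candidate gives 151/27, actual s_9 = 151/27 ✓
n=10: candidate gives -2305/54, actual s_10 = -2305/54 ✓
n=11: candidate gives -7349/162, actual s_11 = -7349/162 ✓
n=12: candidate gives 2261/54, actual s_12 = 2261/54 ✓
n=13: candidate gives 3196/27, actual s_13 = 3196/27 ✓
n=14: candidate gives 9481/486, actual s_14 = 9481/486 ✓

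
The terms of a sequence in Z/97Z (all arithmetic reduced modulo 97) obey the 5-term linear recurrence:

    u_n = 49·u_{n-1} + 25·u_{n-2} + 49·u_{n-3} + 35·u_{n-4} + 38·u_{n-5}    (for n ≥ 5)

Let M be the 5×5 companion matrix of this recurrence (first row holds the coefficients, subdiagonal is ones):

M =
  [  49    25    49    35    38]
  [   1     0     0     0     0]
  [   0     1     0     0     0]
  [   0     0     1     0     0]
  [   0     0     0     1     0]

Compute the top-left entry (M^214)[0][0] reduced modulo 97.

92

(M^214)[0][0] is the top entry after applying M 214 times to the unit state (1, 0, 0, 0, 0). Equivalently it is h_{218} for the auxiliary sequence (h_n) obeying the same recurrence with h_4 = 1 and h_i = 0 for 0 ≤ i < 4:
h_5 = 49·1 + 25·0 + 49·0 + 35·0 + 38·0 = 49
h_6 = 49·49 + 25·1 + 49·0 + 35·0 + 38·0 = 1
h_7 = 49·1 + 25·49 + 49·1 + 35·0 + 38·0 = 62
h_8 = 49·62 + 25·1 + 49·49 + 35·1 + 38·0 = 67
h_9 = 49·67 + 25·62 + 49·1 + 35·49 + 38·1 = 39
h_10 = 49·39 + 25·67 + 49·62 + 35·1 + 38·49 = 82
Continuing the recurrence:
  h_11 = 8;  h_12 = 33;  h_13 = 46;  h_14 = 63;  h_15 = 35;  h_16 = 19
  h_17 = 94;  h_18 = 79;  h_19 = 4;  h_20 = 42;  h_21 = 50;  h_22 = 42
  h_23 = 69;  h_24 = 64;  h_25 = 80;  h_26 = 49;  h_27 = 5;  h_28 = 67
  h_29 = 80;  h_30 = 22;  h_31 = 56;  h_32 = 49;  h_33 = 40;  h_34 = 39
  h_35 = 57;  h_36 = 65;  h_37 = 83;  h_38 = 21;  h_39 = 66;  h_40 = 45
  h_41 = 74;  h_42 = 40;  h_43 = 5;  h_44 = 30;  h_45 = 95;  h_46 = 65
  h_47 = 92;  h_48 = 0;  h_49 = 56;  h_50 = 42;  h_51 = 30;  h_52 = 30
  h_53 = 30;  h_54 = 13;  h_55 = 71;  h_56 = 92;  h_57 = 89;  h_58 = 95
  h_59 = 11;  h_60 = 1;  h_61 = 47;  h_62 = 68;  h_63 = 15;  h_64 = 50
  h_65 = 80;  h_66 = 80;  h_67 = 33;  h_68 = 60;  h_69 = 66;  h_70 = 66
  h_71 = 88;  h_72 = 37;  h_73 = 3;  h_74 = 17;  h_75 = 64;  h_76 = 5
  h_77 = 18;  h_78 = 2;  h_79 = 90;  h_80 = 92;  h_81 = 13;  h_82 = 50
  h_83 = 33;  h_84 = 56;  h_85 = 76;  h_86 = 61;  h_87 = 18;  h_88 = 33
  h_89 = 47;  h_90 = 12;  h_91 = 23;  h_92 = 40;  h_93 = 8;  h_94 = 69
  h_95 = 12;  h_96 = 32;  h_97 = 65;  h_98 = 17;  h_99 = 84;  h_100 = 87
  h_101 = 17;  h_102 = 4;  h_103 = 31;  h_104 = 56;  h_105 = 50;  h_106 = 44
  h_107 = 15;  h_108 = 51;  h_109 = 81;  h_110 = 10;  h_111 = 33;  h_112 = 43
  h_113 = 47;  h_114 = 81;  h_115 = 56;  h_116 = 34;  h_117 = 32;  h_118 = 83
  h_119 = 28;  h_120 = 88;  h_121 = 45;  h_122 = 4;  h_123 = 67;  h_124 = 32
  h_125 = 16;  h_126 = 24;  h_127 = 15;  h_128 = 62;  h_129 = 60;  h_130 = 77
  h_131 = 48;  h_132 = 63;  h_133 = 3;  h_134 = 28;  h_135 = 22;  h_136 = 37
  h_137 = 26;  h_138 = 6;  h_139 = 32;  h_140 = 79;  h_141 = 6;  h_142 = 88
  h_143 = 78;  h_144 = 15;  h_145 = 24;  h_146 = 48;  h_147 = 61;  h_148 = 27
  h_149 = 14;  h_150 = 55;  h_151 = 82;  h_152 = 30;  h_153 = 68;  h_154 = 81
  h_155 = 71;  h_156 = 4;  h_157 = 51;  h_158 = 51;  h_159 = 27;  h_160 = 78
  h_161 = 9;  h_162 = 65;  h_163 = 27;  h_164 = 64;  h_165 = 90;  h_166 = 56
  h_167 = 2;  h_168 = 56;  h_169 = 62;  h_170 = 22;  h_171 = 4;  h_172 = 0
  h_173 = 44;  h_174 = 46;  h_175 = 62;  h_176 = 94;  h_177 = 56;  h_178 = 65
  h_179 = 14;  h_180 = 31;  h_181 = 13;  h_182 = 2;  h_183 = 52;  h_184 = 2
  h_185 = 25;  h_186 = 22;  h_187 = 11;  h_188 = 92;  h_189 = 22;  h_190 = 11
  h_191 = 28;  h_192 = 58;  h_193 = 5;  h_194 = 20;  h_195 = 10;  h_196 = 61
  h_197 = 2;  h_198 = 93;  h_199 = 73;  h_200 = 76;  h_201 = 78;  h_202 = 20
  h_203 = 36;  h_204 = 74;  h_205 = 66;  h_206 = 36;  h_207 = 39;  h_208 = 12
  h_209 = 10;  h_210 = 67;  h_211 = 64;  h_212 = 25;  h_213 = 27;  h_214 = 49
  h_215 = 66;  h_216 = 68
h_217 = 49·68 + 25·66 + 49·49 + 35·27 + 38·25 = 63
h_218 = 49·63 + 25·68 + 49·66 + 35·49 + 38·27 = 92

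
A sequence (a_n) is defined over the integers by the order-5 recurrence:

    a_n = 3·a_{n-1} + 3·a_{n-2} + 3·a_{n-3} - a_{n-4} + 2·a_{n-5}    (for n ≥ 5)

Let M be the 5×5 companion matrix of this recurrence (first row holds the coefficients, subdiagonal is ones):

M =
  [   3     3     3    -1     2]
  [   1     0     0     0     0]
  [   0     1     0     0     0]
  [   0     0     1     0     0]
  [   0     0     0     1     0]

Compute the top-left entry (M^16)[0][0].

2676821983

(M^16)[0][0] is the top entry after applying M 16 times to the unit state (1, 0, 0, 0, 0). Equivalently it is h_{20} for the auxiliary sequence (h_n) obeying the same recurrence with h_4 = 1 and h_i = 0 for 0 ≤ i < 4:
h_5 = 3·1 + 3·0 + 3·0 + -1·0 + 2·0 = 3
h_6 = 3·3 + 3·1 + 3·0 + -1·0 + 2·0 = 12
h_7 = 3·12 + 3·3 + 3·1 + -1·0 + 2·0 = 48
h_8 = 3·48 + 3·12 + 3·3 + -1·1 + 2·0 = 188
h_9 = 3·188 + 3·48 + 3·12 + -1·3 + 2·1 = 743
h_10 = 3·743 + 3·188 + 3·48 + -1·12 + 2·3 = 2931
h_11 = 3·2931 + 3·743 + 3·188 + -1·48 + 2·12 = 11562
h_12 = 3·11562 + 3·2931 + 3·743 + -1·188 + 2·48 = 45616
h_13 = 3·45616 + 3·11562 + 3·2931 + -1·743 + 2·188 = 179960
h_14 = 3·179960 + 3·45616 + 3·11562 + -1·2931 + 2·743 = 709969
h_15 = 3·709969 + 3·179960 + 3·45616 + -1·11562 + 2·2931 = 2800935
h_16 = 3·2800935 + 3·709969 + 3·179960 + -1·45616 + 2·11562 = 11050100
h_17 = 3·11050100 + 3·2800935 + 3·709969 + -1·179960 + 2·45616 = 43594284
h_18 = 3·43594284 + 3·11050100 + 3·2800935 + -1·709969 + 2·179960 = 171985908
h_19 = 3·171985908 + 3·43594284 + 3·11050100 + -1·2800935 + 2·709969 = 678509879
h_20 = 3·678509879 + 3·171985908 + 3·43594284 + -1·11050100 + 2·2800935 = 2676821983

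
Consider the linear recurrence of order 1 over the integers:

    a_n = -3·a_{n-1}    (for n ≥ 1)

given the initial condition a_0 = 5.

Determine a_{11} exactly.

-885735

a_1 = -3·5 = -15
a_2 = -3·-15 = 45
a_3 = -3·45 = -135
a_4 = -3·-135 = 405
a_5 = -3·405 = -1215
a_6 = -3·-1215 = 3645
a_7 = -3·3645 = -10935
a_8 = -3·-10935 = 32805
a_9 = -3·32805 = -98415
a_10 = -3·-98415 = 295245
a_11 = -3·295245 = -885735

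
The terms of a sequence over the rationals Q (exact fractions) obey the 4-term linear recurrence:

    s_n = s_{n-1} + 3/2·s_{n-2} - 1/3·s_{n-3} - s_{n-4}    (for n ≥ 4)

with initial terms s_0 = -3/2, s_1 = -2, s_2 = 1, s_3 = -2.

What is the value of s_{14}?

285997/2592

s_4 = 1·-2 + 3/2·1 + -1/3·-2 + -1·-3/2 = 5/3
s_5 = 1·5/3 + 3/2·-2 + -1/3·1 + -1·-2 = 1/3
s_6 = 1·1/3 + 3/2·5/3 + -1/3·-2 + -1·1 = 5/2
s_7 = 1·5/2 + 3/2·1/3 + -1/3·5/3 + -1·-2 = 40/9
s_8 = 1·40/9 + 3/2·5/2 + -1/3·1/3 + -1·5/3 = 77/12
s_9 = 1·77/12 + 3/2·40/9 + -1/3·5/2 + -1·1/3 = 143/12
s_10 = 1·143/12 + 3/2·77/12 + -1/3·40/9 + -1·5/2 = 3793/216
s_11 = 1·3793/216 + 3/2·143/12 + -1/3·77/12 + -1·40/9 = 779/27
s_12 = 1·779/27 + 3/2·3793/216 + -1/3·143/12 + -1·77/12 = 19355/432
s_13 = 1·19355/432 + 3/2·779/27 + -1/3·3793/216 + -1·143/12 = 91123/1296
s_14 = 1·91123/1296 + 3/2·19355/432 + -1/3·779/27 + -1·3793/216 = 285997/2592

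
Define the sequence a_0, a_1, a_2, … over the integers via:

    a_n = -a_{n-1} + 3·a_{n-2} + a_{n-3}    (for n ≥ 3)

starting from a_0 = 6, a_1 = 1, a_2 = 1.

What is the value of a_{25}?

a_3 = -1·1 + 3·1 + 1·6 = 8
a_4 = -1·8 + 3·1 + 1·1 = -4
a_5 = -1·-4 + 3·8 + 1·1 = 29
a_6 = -1·29 + 3·-4 + 1·8 = -33
a_7 = -1·-33 + 3·29 + 1·-4 = 116
a_8 = -1·116 + 3·-33 + 1·29 = -186
a_9 = -1·-186 + 3·116 + 1·-33 = 501
a_10 = -1·501 + 3·-186 + 1·116 = -943
a_11 = -1·-943 + 3·501 + 1·-186 = 2260
a_12 = -1·2260 + 3·-943 + 1·501 = -4588
a_13 = -1·-4588 + 3·2260 + 1·-943 = 10425
a_14 = -1·10425 + 3·-4588 + 1·2260 = -21929
a_15 = -1·-21929 + 3·10425 + 1·-4588 = 48616
a_16 = -1·48616 + 3·-21929 + 1·10425 = -103978
a_17 = -1·-103978 + 3·48616 + 1·-21929 = 227897
a_18 = -1·227897 + 3·-103978 + 1·48616 = -491215
a_19 = -1·-491215 + 3·227897 + 1·-103978 = 1070928
a_20 = -1·1070928 + 3·-491215 + 1·227897 = -2316676
a_21 = -1·-2316676 + 3·1070928 + 1·-491215 = 5038245
a_22 = -1·5038245 + 3·-2316676 + 1·1070928 = -10917345
a_23 = -1·-10917345 + 3·5038245 + 1·-2316676 = 23715404
a_24 = -1·23715404 + 3·-10917345 + 1·5038245 = -51429194
a_25 = -1·-51429194 + 3·23715404 + 1·-10917345 = 111658061

111658061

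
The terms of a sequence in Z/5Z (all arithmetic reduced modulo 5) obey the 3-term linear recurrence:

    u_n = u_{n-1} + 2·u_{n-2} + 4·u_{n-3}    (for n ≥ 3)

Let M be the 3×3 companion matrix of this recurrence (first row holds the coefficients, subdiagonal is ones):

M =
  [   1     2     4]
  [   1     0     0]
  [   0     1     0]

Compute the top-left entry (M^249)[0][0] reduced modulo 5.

1

(M^249)[0][0] is the top entry after applying M 249 times to the unit state (1, 0, 0). Equivalently it is h_{251} for the auxiliary sequence (h_n) obeying the same recurrence with h_2 = 1 and h_i = 0 for 0 ≤ i < 2:
h_3 = 1·1 + 2·0 + 4·0 = 1
h_4 = 1·1 + 2·1 + 4·0 = 3
h_5 = 1·3 + 2·1 + 4·1 = 4
h_6 = 1·4 + 2·3 + 4·1 = 4
h_7 = 1·4 + 2·4 + 4·3 = 4
h_8 = 1·4 + 2·4 + 4·4 = 3
h_9 = 1·3 + 2·4 + 4·4 = 2
h_10 = 1·2 + 2·3 + 4·4 = 4
h_11 = 1·4 + 2·2 + 4·3 = 0
h_12 = 1·0 + 2·4 + 4·2 = 1
h_13 = 1·1 + 2·0 + 4·4 = 2
h_14 = 1·2 + 2·1 + 4·0 = 4
h_15 = 1·4 + 2·2 + 4·1 = 2
h_16 = 1·2 + 2·4 + 4·2 = 3
h_17 = 1·3 + 2·2 + 4·4 = 3
h_18 = 1·3 + 2·3 + 4·2 = 2
h_19 = 1·2 + 2·3 + 4·3 = 0
h_20 = 1·0 + 2·2 + 4·3 = 1
h_21 = 1·1 + 2·0 + 4·2 = 4
h_22 = 1·4 + 2·1 + 4·0 = 1
h_23 = 1·1 + 2·4 + 4·1 = 3
h_24 = 1·3 + 2·1 + 4·4 = 1
h_25 = 1·1 + 2·3 + 4·1 = 1
h_26 = 1·1 + 2·1 + 4·3 = 0
h_27 = 1·0 + 2·1 + 4·1 = 1
h_28 = 1·1 + 2·0 + 4·1 = 0
h_29 = 1·0 + 2·1 + 4·0 = 2
h_30 = 1·2 + 2·0 + 4·1 = 1
h_31 = 1·1 + 2·2 + 4·0 = 0
h_32 = 1·0 + 2·1 + 4·2 = 0
h_33 = 1·0 + 2·0 + 4·1 = 4
h_34 = 1·4 + 2·0 + 4·0 = 4
h_35 = 1·4 + 2·4 + 4·0 = 2
h_36 = 1·2 + 2·4 + 4·4 = 1
h_37 = 1·1 + 2·2 + 4·4 = 1
h_38 = 1·1 + 2·1 + 4·2 = 1
h_39 = 1·1 + 2·1 + 4·1 = 2
h_40 = 1·2 + 2·1 + 4·1 = 3
h_41 = 1·3 + 2·2 + 4·1 = 1
h_42 = 1·1 + 2·3 + 4·2 = 0
h_43 = 1·0 + 2·1 + 4·3 = 4
h_44 = 1·4 + 2·0 + 4·1 = 3
h_45 = 1·3 + 2·4 + 4·0 = 1
h_46 = 1·1 + 2·3 + 4·4 = 3
h_47 = 1·3 + 2·1 + 4·3 = 2
h_48 = 1·2 + 2·3 + 4·1 = 2
h_49 = 1·2 + 2·2 + 4·3 = 3
h_50 = 1·3 + 2·2 + 4·2 = 0
h_51 = 1·0 + 2·3 + 4·2 = 4
h_52 = 1·4 + 2·0 + 4·3 = 1
h_53 = 1·1 + 2·4 + 4·0 = 4
h_54 = 1·4 + 2·1 + 4·4 = 2
h_55 = 1·2 + 2·4 + 4·1 = 4
h_56 = 1·4 + 2·2 + 4·4 = 4
h_57 = 1·4 + 2·4 + 4·2 = 0
h_58 = 1·0 + 2·4 + 4·4 = 4
h_59 = 1·4 + 2·0 + 4·4 = 0
h_60 = 1·0 + 2·4 + 4·0 = 3
h_61 = 1·3 + 2·0 + 4·4 = 4
h_62 = 1·4 + 2·3 + 4·0 = 0
h_63 = 1·0 + 2·4 + 4·3 = 0
h_64 = 1·0 + 2·0 + 4·4 = 1
(h_62, h_63, h_64) = (0, 0, 1) = (h_0, h_1, h_2), so the sequence has period 62.
251 ≡ 3 (mod 62), hence h_251 = h_3 = 1.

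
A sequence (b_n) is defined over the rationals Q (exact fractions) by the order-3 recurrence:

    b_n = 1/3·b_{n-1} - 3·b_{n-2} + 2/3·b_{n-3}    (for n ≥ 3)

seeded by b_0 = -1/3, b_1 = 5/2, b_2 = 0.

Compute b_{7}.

-98365/1458

b_3 = 1/3·0 + -3·5/2 + 2/3·-1/3 = -139/18
b_4 = 1/3·-139/18 + -3·0 + 2/3·5/2 = -49/54
b_5 = 1/3·-49/54 + -3·-139/18 + 2/3·0 = 1852/81
b_6 = 1/3·1852/81 + -3·-49/54 + 2/3·-139/18 = 2525/486
b_7 = 1/3·2525/486 + -3·1852/81 + 2/3·-49/54 = -98365/1458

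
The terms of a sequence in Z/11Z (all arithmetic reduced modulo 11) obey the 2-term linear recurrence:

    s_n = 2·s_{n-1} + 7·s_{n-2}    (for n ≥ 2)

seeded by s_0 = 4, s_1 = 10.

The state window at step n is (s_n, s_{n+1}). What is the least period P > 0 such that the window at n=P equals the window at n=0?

n=0: window = (4, 10)
n=1: window = (10, 4)
n=2: window = (4, 1)
n=3: window = (1, 8)
n=4: window = (8, 1)
n=5: window = (1, 3)
n=6: window = (3, 2)
n=7: window = (2, 3)
n=8: window = (3, 9)
n=9: window = (9, 6)
n=10: window = (6, 9)
n=11: window = (9, 5)
n=12: window = (5, 7)
n=13: window = (7, 5)
n=14: window = (5, 4)
n=15: window = (4, 10)
window at n=15 equals window at n=0 → period = 15

15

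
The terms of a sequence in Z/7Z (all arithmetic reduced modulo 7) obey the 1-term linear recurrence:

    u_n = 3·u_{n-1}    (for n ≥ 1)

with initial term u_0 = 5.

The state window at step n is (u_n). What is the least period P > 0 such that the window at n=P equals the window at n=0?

6

n=0: window = (5)
n=1: window = (1)
n=2: window = (3)
n=3: window = (2)
n=4: window = (6)
n=5: window = (4)
n=6: window = (5)
window at n=6 equals window at n=0 → period = 6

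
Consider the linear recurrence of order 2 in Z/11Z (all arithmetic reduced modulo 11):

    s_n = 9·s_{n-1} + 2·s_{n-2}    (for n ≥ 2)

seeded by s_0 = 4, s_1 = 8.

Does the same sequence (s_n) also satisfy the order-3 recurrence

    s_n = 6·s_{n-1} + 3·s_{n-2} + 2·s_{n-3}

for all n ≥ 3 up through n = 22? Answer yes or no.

Terms s_0..s_22: 4, 8, 3, 10, 8, 4, 8, 3, 10, 8, 4, 8, 3, 10, 8, 4, 8, 3, 10, 8, 4, 8, 3
n=3: candidate gives 6, actual s_3 = 10 ✗

no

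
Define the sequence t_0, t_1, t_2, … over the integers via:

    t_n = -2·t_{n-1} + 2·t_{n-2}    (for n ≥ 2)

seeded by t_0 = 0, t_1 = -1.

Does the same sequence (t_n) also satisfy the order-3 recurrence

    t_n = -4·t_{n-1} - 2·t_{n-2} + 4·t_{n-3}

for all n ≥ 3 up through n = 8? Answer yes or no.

Terms t_0..t_8: 0, -1, 2, -6, 16, -44, 120, -328, 896
n=3: candidate gives -6, actual t_3 = -6 ✓
n=4: candidate gives 16, actual t_4 = 16 ✓
n=5: candidate gives -44, actual t_5 = -44 ✓
n=6: candidate gives 120, actual t_6 = 120 ✓
n=7: candidate gives -328, actual t_7 = -328 ✓
n=8: candidate gives 896, actual t_8 = 896 ✓

yes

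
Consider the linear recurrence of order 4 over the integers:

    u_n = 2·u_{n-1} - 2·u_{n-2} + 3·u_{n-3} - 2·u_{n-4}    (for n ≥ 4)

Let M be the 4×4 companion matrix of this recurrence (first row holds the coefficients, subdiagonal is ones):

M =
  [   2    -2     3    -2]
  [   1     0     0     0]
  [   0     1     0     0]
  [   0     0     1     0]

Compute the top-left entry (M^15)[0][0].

(M^15)[0][0] is the top entry after applying M 15 times to the unit state (1, 0, 0, 0). Equivalently it is h_{18} for the auxiliary sequence (h_n) obeying the same recurrence with h_3 = 1 and h_i = 0 for 0 ≤ i < 3:
h_4 = 2·1 + -2·0 + 3·0 + -2·0 = 2
h_5 = 2·2 + -2·1 + 3·0 + -2·0 = 2
h_6 = 2·2 + -2·2 + 3·1 + -2·0 = 3
h_7 = 2·3 + -2·2 + 3·2 + -2·1 = 6
h_8 = 2·6 + -2·3 + 3·2 + -2·2 = 8
h_9 = 2·8 + -2·6 + 3·3 + -2·2 = 9
h_10 = 2·9 + -2·8 + 3·6 + -2·3 = 14
h_11 = 2·14 + -2·9 + 3·8 + -2·6 = 22
h_12 = 2·22 + -2·14 + 3·9 + -2·8 = 27
h_13 = 2·27 + -2·22 + 3·14 + -2·9 = 34
h_14 = 2·34 + -2·27 + 3·22 + -2·14 = 52
h_15 = 2·52 + -2·34 + 3·27 + -2·22 = 73
h_16 = 2·73 + -2·52 + 3·34 + -2·27 = 90
h_17 = 2·90 + -2·73 + 3·52 + -2·34 = 122
h_18 = 2·122 + -2·90 + 3·73 + -2·52 = 179

179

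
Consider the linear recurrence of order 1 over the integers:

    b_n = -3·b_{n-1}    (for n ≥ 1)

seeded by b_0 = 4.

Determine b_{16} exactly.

b_1 = -3·4 = -12
b_2 = -3·-12 = 36
b_3 = -3·36 = -108
b_4 = -3·-108 = 324
b_5 = -3·324 = -972
b_6 = -3·-972 = 2916
b_7 = -3·2916 = -8748
b_8 = -3·-8748 = 26244
b_9 = -3·26244 = -78732
b_10 = -3·-78732 = 236196
b_11 = -3·236196 = -708588
b_12 = -3·-708588 = 2125764
b_13 = -3·2125764 = -6377292
b_14 = -3·-6377292 = 19131876
b_15 = -3·19131876 = -57395628
b_16 = -3·-57395628 = 172186884

172186884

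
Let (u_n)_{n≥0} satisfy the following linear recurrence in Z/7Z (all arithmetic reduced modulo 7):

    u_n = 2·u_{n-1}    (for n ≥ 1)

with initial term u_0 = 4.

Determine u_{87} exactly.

4

u_1 = 2·4 = 1
u_2 = 2·1 = 2
u_3 = 2·2 = 4
(u_3) = (4) = (u_0), so the sequence has period 3.
87 ≡ 0 (mod 3), hence u_87 = u_0 = 4.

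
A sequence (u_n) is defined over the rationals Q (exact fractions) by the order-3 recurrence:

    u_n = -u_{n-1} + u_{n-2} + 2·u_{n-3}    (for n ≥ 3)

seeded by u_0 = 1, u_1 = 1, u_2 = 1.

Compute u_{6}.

2

u_3 = -1·1 + 1·1 + 2·1 = 2
u_4 = -1·2 + 1·1 + 2·1 = 1
u_5 = -1·1 + 1·2 + 2·1 = 3
u_6 = -1·3 + 1·1 + 2·2 = 2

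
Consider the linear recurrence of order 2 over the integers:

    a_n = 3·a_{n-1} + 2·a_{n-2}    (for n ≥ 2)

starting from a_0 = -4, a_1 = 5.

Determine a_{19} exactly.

20223417415

a_2 = 3·5 + 2·-4 = 7
a_3 = 3·7 + 2·5 = 31
a_4 = 3·31 + 2·7 = 107
a_5 = 3·107 + 2·31 = 383
a_6 = 3·383 + 2·107 = 1363
a_7 = 3·1363 + 2·383 = 4855
a_8 = 3·4855 + 2·1363 = 17291
a_9 = 3·17291 + 2·4855 = 61583
a_10 = 3·61583 + 2·17291 = 219331
a_11 = 3·219331 + 2·61583 = 781159
a_12 = 3·781159 + 2·219331 = 2782139
a_13 = 3·2782139 + 2·781159 = 9908735
a_14 = 3·9908735 + 2·2782139 = 35290483
a_15 = 3·35290483 + 2·9908735 = 125688919
a_16 = 3·125688919 + 2·35290483 = 447647723
a_17 = 3·447647723 + 2·125688919 = 1594321007
a_18 = 3·1594321007 + 2·447647723 = 5678258467
a_19 = 3·5678258467 + 2·1594321007 = 20223417415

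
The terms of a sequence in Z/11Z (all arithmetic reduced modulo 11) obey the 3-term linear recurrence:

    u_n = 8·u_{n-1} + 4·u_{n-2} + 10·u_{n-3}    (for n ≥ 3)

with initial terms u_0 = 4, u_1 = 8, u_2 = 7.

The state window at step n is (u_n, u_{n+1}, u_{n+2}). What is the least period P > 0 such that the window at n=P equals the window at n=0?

n=0: window = (4, 8, 7)
n=1: window = (8, 7, 7)
n=2: window = (7, 7, 10)
n=3: window = (7, 10, 2)
n=4: window = (10, 2, 5)
n=5: window = (2, 5, 5)
n=6: window = (5, 5, 3)
n=7: window = (5, 3, 6)
n=8: window = (3, 6, 0)
n=9: window = (6, 0, 10)
n=10: window = (0, 10, 8)
n=11: window = (10, 8, 5)
n=12: window = (8, 5, 7)
n=13: window = (5, 7, 2)
n=14: window = (7, 2, 6)
n=15: window = (2, 6, 5)
n=16: window = (6, 5, 7)
n=17: window = (5, 7, 4)
n=18: window = (7, 4, 0)
n=19: window = (4, 0, 9)
n=20: window = (0, 9, 2)
n=21: window = (9, 2, 8)
n=22: window = (2, 8, 8)
n=23: window = (8, 8, 6)
n=24: window = (8, 6, 6)
n=25: window = (6, 6, 9)
n=26: window = (6, 9, 2)
n=27: window = (9, 2, 2)
n=28: window = (2, 2, 4)
n=29: window = (2, 4, 5)
n=30: window = (4, 5, 10)
n=31: window = (5, 10, 8)
n=32: window = (10, 8, 0)
n=33: window = (8, 0, 0)
n=34: window = (0, 0, 3)
n=35: window = (0, 3, 2)
n=36: window = (3, 2, 6)
n=37: window = (2, 6, 9)
n=38: window = (6, 9, 6)
n=39: window = (9, 6, 1)
n=40: window = (6, 1, 1)
…
n=264: window = (8, 7, 4)
n=265: window = (7, 4, 8)
n=266: window = (4, 8, 7)
window at n=266 equals window at n=0 → period = 266

266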